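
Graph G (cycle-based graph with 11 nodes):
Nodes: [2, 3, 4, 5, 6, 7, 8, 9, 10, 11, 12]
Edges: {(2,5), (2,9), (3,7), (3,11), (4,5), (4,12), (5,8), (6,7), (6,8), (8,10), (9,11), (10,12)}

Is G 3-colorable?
Yes, G is 3-colorable

A valid 3-coloring: color 1: [2, 7, 8, 11, 12]; color 2: [3, 5, 6, 9, 10]; color 3: [4].
(χ(G) = 3 ≤ 3.)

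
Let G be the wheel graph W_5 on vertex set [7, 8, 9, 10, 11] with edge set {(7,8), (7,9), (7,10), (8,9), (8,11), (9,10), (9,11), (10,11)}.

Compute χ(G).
χ(G) = 3

Clique number ω(G) = 3 (lower bound: χ ≥ ω).
The clique on [8, 9, 11] has size 3, forcing χ ≥ 3, and the coloring below uses 3 colors, so χ(G) = 3.
A valid 3-coloring: color 1: [9]; color 2: [8, 10]; color 3: [7, 11].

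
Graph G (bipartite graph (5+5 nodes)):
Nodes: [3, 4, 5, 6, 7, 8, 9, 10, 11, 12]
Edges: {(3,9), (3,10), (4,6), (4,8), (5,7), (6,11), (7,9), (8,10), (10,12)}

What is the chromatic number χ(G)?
Clique number ω(G) = 2 (lower bound: χ ≥ ω).
The graph is bipartite (no odd cycle), so 2 colors suffice: χ(G) = 2.
A valid 2-coloring: color 1: [4, 5, 9, 10, 11]; color 2: [3, 6, 7, 8, 12].

χ(G) = 2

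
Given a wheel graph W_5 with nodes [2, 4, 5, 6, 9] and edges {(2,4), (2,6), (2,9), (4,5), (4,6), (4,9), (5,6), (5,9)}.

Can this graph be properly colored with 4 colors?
Yes, G is 4-colorable

A valid 4-coloring: color 1: [4]; color 2: [2, 5]; color 3: [6, 9].
(χ(G) = 3 ≤ 4.)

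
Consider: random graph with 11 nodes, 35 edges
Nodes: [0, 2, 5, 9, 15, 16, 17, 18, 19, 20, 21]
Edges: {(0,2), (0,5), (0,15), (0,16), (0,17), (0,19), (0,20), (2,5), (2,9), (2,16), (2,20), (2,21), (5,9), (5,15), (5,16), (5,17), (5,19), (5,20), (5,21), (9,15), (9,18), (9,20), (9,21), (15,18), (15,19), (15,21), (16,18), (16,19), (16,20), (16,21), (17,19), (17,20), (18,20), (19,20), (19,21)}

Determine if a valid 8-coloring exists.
Yes, G is 8-colorable

A valid 8-coloring: color 1: [5, 18]; color 2: [15, 20]; color 3: [9, 16, 17]; color 4: [2, 19]; color 5: [0, 21].
(χ(G) = 5 ≤ 8.)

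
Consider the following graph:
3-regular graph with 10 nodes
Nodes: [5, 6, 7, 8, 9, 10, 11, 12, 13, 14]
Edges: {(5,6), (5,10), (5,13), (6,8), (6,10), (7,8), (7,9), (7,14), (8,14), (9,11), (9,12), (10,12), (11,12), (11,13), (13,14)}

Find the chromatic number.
χ(G) = 3

Clique number ω(G) = 3 (lower bound: χ ≥ ω).
The clique on [5, 6, 10] has size 3, forcing χ ≥ 3, and the coloring below uses 3 colors, so χ(G) = 3.
A valid 3-coloring: color 1: [8, 9, 10, 13]; color 2: [5, 7, 11]; color 3: [6, 12, 14].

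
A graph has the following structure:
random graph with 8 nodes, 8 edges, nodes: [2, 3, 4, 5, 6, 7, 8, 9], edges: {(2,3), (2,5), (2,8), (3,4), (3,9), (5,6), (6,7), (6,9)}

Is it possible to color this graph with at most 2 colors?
Odd cycle [5, 2, 3, 9, 6] needs 3 colors (χ ≥ 3).
Hence χ(G) ≥ 3 > 2, so no proper 2-coloring exists.

No, G is not 2-colorable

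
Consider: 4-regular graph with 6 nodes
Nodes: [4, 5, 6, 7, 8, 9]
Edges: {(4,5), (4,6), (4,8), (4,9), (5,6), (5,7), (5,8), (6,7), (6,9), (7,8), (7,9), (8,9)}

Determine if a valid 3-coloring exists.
A valid 3-coloring: color 1: [4, 7]; color 2: [6, 8]; color 3: [5, 9].
(χ(G) = 3 ≤ 3.)

Yes, G is 3-colorable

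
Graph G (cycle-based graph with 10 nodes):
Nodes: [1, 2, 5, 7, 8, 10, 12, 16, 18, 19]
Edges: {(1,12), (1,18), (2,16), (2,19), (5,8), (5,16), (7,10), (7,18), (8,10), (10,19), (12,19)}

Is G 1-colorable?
Edge (1,18) forces its endpoints to differ, so 1 color is not enough.

No, G is not 1-colorable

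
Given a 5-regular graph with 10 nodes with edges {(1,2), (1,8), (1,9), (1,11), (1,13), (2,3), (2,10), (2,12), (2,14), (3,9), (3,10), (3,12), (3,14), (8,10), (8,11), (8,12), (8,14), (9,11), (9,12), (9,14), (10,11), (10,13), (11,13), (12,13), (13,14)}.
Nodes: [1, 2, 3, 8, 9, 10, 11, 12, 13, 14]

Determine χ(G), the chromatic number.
χ(G) = 3

Clique number ω(G) = 3 (lower bound: χ ≥ ω).
The clique on [1, 8, 11] has size 3, forcing χ ≥ 3, and the coloring below uses 3 colors, so χ(G) = 3.
A valid 3-coloring: color 1: [3, 11]; color 2: [1, 10, 12, 14]; color 3: [2, 8, 9, 13].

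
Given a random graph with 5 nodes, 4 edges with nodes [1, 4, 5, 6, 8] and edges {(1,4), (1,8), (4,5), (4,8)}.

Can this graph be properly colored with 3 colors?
Yes, G is 3-colorable

A valid 3-coloring: color 1: [4, 6]; color 2: [1, 5]; color 3: [8].
(χ(G) = 3 ≤ 3.)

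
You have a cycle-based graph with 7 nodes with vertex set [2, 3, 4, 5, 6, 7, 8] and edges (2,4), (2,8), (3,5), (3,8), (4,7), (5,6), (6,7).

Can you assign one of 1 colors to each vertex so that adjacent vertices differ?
No, G is not 1-colorable

Edge (2,8) forces its endpoints to differ, so 1 color is not enough.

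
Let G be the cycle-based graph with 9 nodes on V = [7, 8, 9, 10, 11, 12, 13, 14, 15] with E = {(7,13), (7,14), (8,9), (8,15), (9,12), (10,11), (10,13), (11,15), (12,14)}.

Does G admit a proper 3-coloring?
A valid 3-coloring: color 1: [7, 8, 11, 12]; color 2: [9, 10, 14, 15]; color 3: [13].
(χ(G) = 3 ≤ 3.)

Yes, G is 3-colorable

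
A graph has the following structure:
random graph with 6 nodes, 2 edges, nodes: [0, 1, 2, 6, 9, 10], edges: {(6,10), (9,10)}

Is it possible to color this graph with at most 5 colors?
Yes, G is 5-colorable

A valid 5-coloring: color 1: [0, 1, 2, 10]; color 2: [6, 9].
(χ(G) = 2 ≤ 5.)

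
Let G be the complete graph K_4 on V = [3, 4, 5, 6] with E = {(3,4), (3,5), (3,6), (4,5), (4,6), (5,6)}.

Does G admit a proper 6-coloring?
A valid 6-coloring: color 1: [6]; color 2: [4]; color 3: [5]; color 4: [3].
(χ(G) = 4 ≤ 6.)

Yes, G is 6-colorable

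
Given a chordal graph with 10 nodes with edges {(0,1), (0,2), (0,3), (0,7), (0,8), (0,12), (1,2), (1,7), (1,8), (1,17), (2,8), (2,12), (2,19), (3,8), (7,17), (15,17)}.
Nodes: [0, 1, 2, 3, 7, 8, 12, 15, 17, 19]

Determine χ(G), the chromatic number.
Clique number ω(G) = 4 (lower bound: χ ≥ ω).
The clique on [0, 1, 2, 8] has size 4, forcing χ ≥ 4, and the coloring below uses 4 colors, so χ(G) = 4.
A valid 4-coloring: color 1: [0, 17, 19]; color 2: [2, 3, 7, 15]; color 3: [1, 12]; color 4: [8].

χ(G) = 4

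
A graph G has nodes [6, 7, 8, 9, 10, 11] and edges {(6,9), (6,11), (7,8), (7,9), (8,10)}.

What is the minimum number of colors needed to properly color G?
χ(G) = 2

Clique number ω(G) = 2 (lower bound: χ ≥ ω).
The graph is bipartite (no odd cycle), so 2 colors suffice: χ(G) = 2.
A valid 2-coloring: color 1: [8, 9, 11]; color 2: [6, 7, 10].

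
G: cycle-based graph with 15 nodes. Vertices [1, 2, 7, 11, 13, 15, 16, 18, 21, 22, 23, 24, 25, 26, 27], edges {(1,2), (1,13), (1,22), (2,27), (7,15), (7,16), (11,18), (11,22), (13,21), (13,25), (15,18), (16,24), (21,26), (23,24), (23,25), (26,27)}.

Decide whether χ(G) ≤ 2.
Odd cycle [13, 1, 22, 11, 18, 15, 7, 16, 24, 23, 25] needs 3 colors (χ ≥ 3).
Hence χ(G) ≥ 3 > 2, so no proper 2-coloring exists.

No, G is not 2-colorable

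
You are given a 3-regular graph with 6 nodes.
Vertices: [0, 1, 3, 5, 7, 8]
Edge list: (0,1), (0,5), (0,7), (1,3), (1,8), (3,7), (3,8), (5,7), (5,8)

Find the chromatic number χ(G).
χ(G) = 3

Clique number ω(G) = 3 (lower bound: χ ≥ ω).
The clique on [0, 5, 7] has size 3, forcing χ ≥ 3, and the coloring below uses 3 colors, so χ(G) = 3.
A valid 3-coloring: color 1: [1, 7]; color 2: [0, 8]; color 3: [3, 5].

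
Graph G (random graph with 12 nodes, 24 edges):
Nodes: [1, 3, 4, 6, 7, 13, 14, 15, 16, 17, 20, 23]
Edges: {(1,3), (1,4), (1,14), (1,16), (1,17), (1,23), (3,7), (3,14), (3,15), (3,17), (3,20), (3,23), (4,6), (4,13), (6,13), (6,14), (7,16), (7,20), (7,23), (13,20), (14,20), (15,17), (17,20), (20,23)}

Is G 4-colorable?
A valid 4-coloring: color 1: [3, 13, 16]; color 2: [1, 6, 15, 20]; color 3: [4, 7, 14, 17]; color 4: [23].
(χ(G) = 4 ≤ 4.)

Yes, G is 4-colorable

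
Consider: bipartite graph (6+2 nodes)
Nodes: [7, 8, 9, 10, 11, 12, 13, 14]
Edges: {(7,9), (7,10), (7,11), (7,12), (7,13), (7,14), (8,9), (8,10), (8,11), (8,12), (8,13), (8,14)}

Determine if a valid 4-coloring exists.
A valid 4-coloring: color 1: [7, 8]; color 2: [9, 10, 11, 12, 13, 14].
(χ(G) = 2 ≤ 4.)

Yes, G is 4-colorable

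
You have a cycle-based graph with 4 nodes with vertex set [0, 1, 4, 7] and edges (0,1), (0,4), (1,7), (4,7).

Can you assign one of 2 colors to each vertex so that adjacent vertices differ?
Yes, G is 2-colorable

A valid 2-coloring: color 1: [1, 4]; color 2: [0, 7].
(χ(G) = 2 ≤ 2.)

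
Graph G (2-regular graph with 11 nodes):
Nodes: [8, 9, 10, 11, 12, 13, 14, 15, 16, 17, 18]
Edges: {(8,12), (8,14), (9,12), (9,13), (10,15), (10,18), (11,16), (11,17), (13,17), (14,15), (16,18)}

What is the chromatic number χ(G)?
χ(G) = 3

Clique number ω(G) = 2 (lower bound: χ ≥ ω).
Odd cycle [11, 17, 13, 9, 12, 8, 14, 15, 10, 18, 16] needs 3 colors (χ ≥ 3).
The coloring below uses 3 colors, so χ(G) = 3.
A valid 3-coloring: color 1: [8, 11, 13, 15, 18]; color 2: [10, 12, 14, 16, 17]; color 3: [9].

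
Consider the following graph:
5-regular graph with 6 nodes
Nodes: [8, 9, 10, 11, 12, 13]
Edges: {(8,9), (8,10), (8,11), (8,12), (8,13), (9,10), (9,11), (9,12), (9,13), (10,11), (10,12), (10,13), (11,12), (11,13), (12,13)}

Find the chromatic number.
χ(G) = 6

Clique number ω(G) = 6 (lower bound: χ ≥ ω).
The clique on [8, 9, 10, 11, 12, 13] has size 6, forcing χ ≥ 6, and the coloring below uses 6 colors, so χ(G) = 6.
A valid 6-coloring: color 1: [11]; color 2: [8]; color 3: [12]; color 4: [9]; color 5: [13]; color 6: [10].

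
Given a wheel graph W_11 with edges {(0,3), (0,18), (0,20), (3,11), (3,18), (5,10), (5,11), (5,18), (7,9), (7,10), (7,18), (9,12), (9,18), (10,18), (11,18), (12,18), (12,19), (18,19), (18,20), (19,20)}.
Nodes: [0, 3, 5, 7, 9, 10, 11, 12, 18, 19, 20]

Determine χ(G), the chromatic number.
χ(G) = 3

Clique number ω(G) = 3 (lower bound: χ ≥ ω).
The clique on [0, 3, 18] has size 3, forcing χ ≥ 3, and the coloring below uses 3 colors, so χ(G) = 3.
A valid 3-coloring: color 1: [18]; color 2: [0, 9, 10, 11, 19]; color 3: [3, 5, 7, 12, 20].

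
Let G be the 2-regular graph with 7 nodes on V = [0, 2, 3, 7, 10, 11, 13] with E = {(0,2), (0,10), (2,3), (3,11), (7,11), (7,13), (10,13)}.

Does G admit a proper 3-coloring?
Yes, G is 3-colorable

A valid 3-coloring: color 1: [3, 7, 10]; color 2: [0, 11, 13]; color 3: [2].
(χ(G) = 3 ≤ 3.)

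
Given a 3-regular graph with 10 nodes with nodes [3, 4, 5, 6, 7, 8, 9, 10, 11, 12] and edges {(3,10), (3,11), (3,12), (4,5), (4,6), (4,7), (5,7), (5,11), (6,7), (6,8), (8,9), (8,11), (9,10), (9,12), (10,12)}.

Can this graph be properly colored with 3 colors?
Yes, G is 3-colorable

A valid 3-coloring: color 1: [3, 5, 6, 9]; color 2: [4, 8, 12]; color 3: [7, 10, 11].
(χ(G) = 3 ≤ 3.)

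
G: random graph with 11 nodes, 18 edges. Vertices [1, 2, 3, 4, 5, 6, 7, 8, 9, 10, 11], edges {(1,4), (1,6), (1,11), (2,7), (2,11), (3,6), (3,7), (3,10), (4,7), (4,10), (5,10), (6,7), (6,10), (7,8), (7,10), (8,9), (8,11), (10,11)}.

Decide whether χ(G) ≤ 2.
No, G is not 2-colorable

The clique on vertices [3, 6, 7, 10] has size 4 > 2, so it alone needs 4 colors.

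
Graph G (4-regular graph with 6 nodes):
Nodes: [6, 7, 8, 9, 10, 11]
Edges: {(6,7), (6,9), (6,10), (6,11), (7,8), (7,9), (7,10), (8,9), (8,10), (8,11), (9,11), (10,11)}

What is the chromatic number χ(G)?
Clique number ω(G) = 3 (lower bound: χ ≥ ω).
The clique on [8, 9, 11] has size 3, forcing χ ≥ 3, and the coloring below uses 3 colors, so χ(G) = 3.
A valid 3-coloring: color 1: [9, 10]; color 2: [7, 11]; color 3: [6, 8].

χ(G) = 3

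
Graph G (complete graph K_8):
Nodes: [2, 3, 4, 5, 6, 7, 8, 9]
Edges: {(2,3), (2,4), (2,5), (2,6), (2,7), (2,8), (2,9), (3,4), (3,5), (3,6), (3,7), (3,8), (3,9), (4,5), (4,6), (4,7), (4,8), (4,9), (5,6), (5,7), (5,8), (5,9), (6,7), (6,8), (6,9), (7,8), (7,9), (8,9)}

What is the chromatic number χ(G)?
Clique number ω(G) = 8 (lower bound: χ ≥ ω).
The clique on [2, 3, 4, 5, 6, 7, 8, 9] has size 8, forcing χ ≥ 8, and the coloring below uses 8 colors, so χ(G) = 8.
A valid 8-coloring: color 1: [9]; color 2: [5]; color 3: [4]; color 4: [8]; color 5: [3]; color 6: [2]; color 7: [7]; color 8: [6].

χ(G) = 8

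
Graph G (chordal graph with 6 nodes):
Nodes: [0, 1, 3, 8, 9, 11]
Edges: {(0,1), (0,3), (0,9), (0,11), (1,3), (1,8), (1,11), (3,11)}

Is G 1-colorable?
The clique on vertices [0, 1, 3, 11] has size 4 > 1, so it alone needs 4 colors.

No, G is not 1-colorable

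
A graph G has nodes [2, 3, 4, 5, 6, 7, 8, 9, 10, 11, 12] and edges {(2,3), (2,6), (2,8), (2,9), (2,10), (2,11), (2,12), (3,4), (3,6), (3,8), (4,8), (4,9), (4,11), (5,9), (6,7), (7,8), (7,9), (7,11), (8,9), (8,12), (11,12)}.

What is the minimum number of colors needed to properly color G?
χ(G) = 3

Clique number ω(G) = 3 (lower bound: χ ≥ ω).
The clique on [2, 8, 9] has size 3, forcing χ ≥ 3, and the coloring below uses 3 colors, so χ(G) = 3.
A valid 3-coloring: color 1: [2, 4, 5, 7]; color 2: [6, 8, 10, 11]; color 3: [3, 9, 12].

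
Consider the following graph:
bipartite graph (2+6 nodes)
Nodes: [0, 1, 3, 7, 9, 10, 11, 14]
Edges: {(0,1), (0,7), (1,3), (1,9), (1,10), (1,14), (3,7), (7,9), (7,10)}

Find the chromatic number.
Clique number ω(G) = 2 (lower bound: χ ≥ ω).
The graph is bipartite (no odd cycle), so 2 colors suffice: χ(G) = 2.
A valid 2-coloring: color 1: [1, 7, 11]; color 2: [0, 3, 9, 10, 14].

χ(G) = 2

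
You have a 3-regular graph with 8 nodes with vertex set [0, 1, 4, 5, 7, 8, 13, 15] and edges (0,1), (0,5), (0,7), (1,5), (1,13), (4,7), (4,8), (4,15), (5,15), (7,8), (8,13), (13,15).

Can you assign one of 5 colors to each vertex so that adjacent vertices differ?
Yes, G is 5-colorable

A valid 5-coloring: color 1: [1, 7, 15]; color 2: [0, 4, 13]; color 3: [5, 8].
(χ(G) = 3 ≤ 5.)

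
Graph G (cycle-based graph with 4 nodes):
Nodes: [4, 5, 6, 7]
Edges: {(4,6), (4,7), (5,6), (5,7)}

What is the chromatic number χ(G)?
Clique number ω(G) = 2 (lower bound: χ ≥ ω).
The graph is bipartite (no odd cycle), so 2 colors suffice: χ(G) = 2.
A valid 2-coloring: color 1: [6, 7]; color 2: [4, 5].

χ(G) = 2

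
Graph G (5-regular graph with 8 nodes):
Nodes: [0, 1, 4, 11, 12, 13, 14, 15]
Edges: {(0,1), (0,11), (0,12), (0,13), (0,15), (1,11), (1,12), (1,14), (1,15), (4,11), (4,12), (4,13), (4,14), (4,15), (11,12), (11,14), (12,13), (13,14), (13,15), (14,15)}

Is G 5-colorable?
A valid 5-coloring: color 1: [11, 13]; color 2: [1, 4]; color 3: [0, 14]; color 4: [12, 15].
(χ(G) = 4 ≤ 5.)

Yes, G is 5-colorable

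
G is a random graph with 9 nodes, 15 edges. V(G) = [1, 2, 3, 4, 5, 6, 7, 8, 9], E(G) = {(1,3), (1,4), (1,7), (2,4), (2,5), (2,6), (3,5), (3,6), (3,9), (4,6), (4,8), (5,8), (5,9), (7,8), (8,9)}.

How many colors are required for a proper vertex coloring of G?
Clique number ω(G) = 3 (lower bound: χ ≥ ω).
The clique on [2, 4, 6] has size 3, forcing χ ≥ 3, and the coloring below uses 3 colors, so χ(G) = 3.
A valid 3-coloring: color 1: [4, 5, 7]; color 2: [2, 3, 8]; color 3: [1, 6, 9].

χ(G) = 3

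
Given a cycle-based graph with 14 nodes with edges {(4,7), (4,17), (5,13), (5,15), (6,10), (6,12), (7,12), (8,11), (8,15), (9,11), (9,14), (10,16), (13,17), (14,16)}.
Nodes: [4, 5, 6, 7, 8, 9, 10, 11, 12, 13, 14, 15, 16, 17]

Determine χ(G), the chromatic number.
χ(G) = 2

Clique number ω(G) = 2 (lower bound: χ ≥ ω).
The graph is bipartite (no odd cycle), so 2 colors suffice: χ(G) = 2.
A valid 2-coloring: color 1: [4, 10, 11, 12, 13, 14, 15]; color 2: [5, 6, 7, 8, 9, 16, 17].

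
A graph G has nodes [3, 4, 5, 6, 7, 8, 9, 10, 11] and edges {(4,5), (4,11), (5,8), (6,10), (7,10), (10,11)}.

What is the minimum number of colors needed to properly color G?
Clique number ω(G) = 2 (lower bound: χ ≥ ω).
The graph is bipartite (no odd cycle), so 2 colors suffice: χ(G) = 2.
A valid 2-coloring: color 1: [3, 4, 8, 9, 10]; color 2: [5, 6, 7, 11].

χ(G) = 2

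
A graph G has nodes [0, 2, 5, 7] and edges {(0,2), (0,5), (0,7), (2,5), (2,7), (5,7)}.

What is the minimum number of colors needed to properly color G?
Clique number ω(G) = 4 (lower bound: χ ≥ ω).
The clique on [0, 2, 5, 7] has size 4, forcing χ ≥ 4, and the coloring below uses 4 colors, so χ(G) = 4.
A valid 4-coloring: color 1: [2]; color 2: [5]; color 3: [0]; color 4: [7].

χ(G) = 4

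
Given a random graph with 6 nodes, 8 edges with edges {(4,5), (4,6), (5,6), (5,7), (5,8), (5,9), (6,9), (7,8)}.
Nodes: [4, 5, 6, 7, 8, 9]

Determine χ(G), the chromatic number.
χ(G) = 3

Clique number ω(G) = 3 (lower bound: χ ≥ ω).
The clique on [5, 7, 8] has size 3, forcing χ ≥ 3, and the coloring below uses 3 colors, so χ(G) = 3.
A valid 3-coloring: color 1: [5]; color 2: [6, 8]; color 3: [4, 7, 9].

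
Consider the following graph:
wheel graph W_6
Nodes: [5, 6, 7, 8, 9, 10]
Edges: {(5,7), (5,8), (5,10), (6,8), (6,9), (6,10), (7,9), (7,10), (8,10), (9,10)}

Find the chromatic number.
χ(G) = 4

Clique number ω(G) = 3 (lower bound: χ ≥ ω).
Odd cycle [9, 6, 8, 5, 7] needs 3 colors (χ ≥ 3).
Vertex 10 is adjacent to every vertex of [5, 6, 7, 8, 9], which already need 3 colors among themselves, so 10 needs a new color (χ ≥ 4).
The coloring below uses 4 colors, so χ(G) = 4.
A valid 4-coloring: color 1: [10]; color 2: [5, 9]; color 3: [6, 7]; color 4: [8].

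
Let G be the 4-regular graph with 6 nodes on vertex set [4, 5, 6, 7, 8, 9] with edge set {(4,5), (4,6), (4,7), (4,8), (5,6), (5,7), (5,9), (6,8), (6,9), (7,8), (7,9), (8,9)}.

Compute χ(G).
χ(G) = 3

Clique number ω(G) = 3 (lower bound: χ ≥ ω).
The clique on [6, 8, 9] has size 3, forcing χ ≥ 3, and the coloring below uses 3 colors, so χ(G) = 3.
A valid 3-coloring: color 1: [6, 7]; color 2: [5, 8]; color 3: [4, 9].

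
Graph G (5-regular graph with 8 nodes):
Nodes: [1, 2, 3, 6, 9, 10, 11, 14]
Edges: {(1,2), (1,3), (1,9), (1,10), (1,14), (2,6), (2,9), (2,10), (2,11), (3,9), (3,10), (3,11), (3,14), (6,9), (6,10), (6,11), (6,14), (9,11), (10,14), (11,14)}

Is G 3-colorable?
The clique on vertices [1, 3, 10, 14] has size 4 > 3, so it alone needs 4 colors.

No, G is not 3-colorable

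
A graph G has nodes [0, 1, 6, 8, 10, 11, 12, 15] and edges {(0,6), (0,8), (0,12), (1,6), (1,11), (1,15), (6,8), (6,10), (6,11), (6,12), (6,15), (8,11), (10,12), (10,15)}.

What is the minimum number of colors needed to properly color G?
Clique number ω(G) = 3 (lower bound: χ ≥ ω).
Odd cycle [0, 8, 11, 1, 15, 10, 12] needs 3 colors (χ ≥ 3).
Vertex 6 is adjacent to every vertex of [0, 1, 8, 10, 11, 12, 15], which already need 3 colors among themselves, so 6 needs a new color (χ ≥ 4).
The coloring below uses 4 colors, so χ(G) = 4.
A valid 4-coloring: color 1: [6]; color 2: [0, 10, 11]; color 3: [1, 8, 12]; color 4: [15].

χ(G) = 4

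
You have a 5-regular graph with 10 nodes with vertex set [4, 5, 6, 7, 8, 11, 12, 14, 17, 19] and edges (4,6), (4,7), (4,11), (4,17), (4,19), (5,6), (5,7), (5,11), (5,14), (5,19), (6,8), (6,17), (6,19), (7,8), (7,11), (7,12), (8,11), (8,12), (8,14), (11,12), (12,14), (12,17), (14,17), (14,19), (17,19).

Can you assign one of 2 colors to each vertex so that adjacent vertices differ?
The clique on vertices [4, 6, 17, 19] has size 4 > 2, so it alone needs 4 colors.

No, G is not 2-colorable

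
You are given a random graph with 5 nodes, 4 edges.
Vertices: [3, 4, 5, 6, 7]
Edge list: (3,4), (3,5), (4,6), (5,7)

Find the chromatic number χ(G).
Clique number ω(G) = 2 (lower bound: χ ≥ ω).
The graph is bipartite (no odd cycle), so 2 colors suffice: χ(G) = 2.
A valid 2-coloring: color 1: [4, 5]; color 2: [3, 6, 7].

χ(G) = 2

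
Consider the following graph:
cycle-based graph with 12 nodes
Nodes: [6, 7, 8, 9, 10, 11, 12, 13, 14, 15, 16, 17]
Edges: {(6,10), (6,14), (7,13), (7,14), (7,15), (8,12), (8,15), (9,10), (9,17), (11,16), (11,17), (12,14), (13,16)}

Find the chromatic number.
Clique number ω(G) = 2 (lower bound: χ ≥ ω).
Odd cycle [7, 15, 8, 12, 14] needs 3 colors (χ ≥ 3).
The coloring below uses 3 colors, so χ(G) = 3.
A valid 3-coloring: color 1: [10, 14, 15, 16, 17]; color 2: [6, 7, 9, 11, 12]; color 3: [8, 13].

χ(G) = 3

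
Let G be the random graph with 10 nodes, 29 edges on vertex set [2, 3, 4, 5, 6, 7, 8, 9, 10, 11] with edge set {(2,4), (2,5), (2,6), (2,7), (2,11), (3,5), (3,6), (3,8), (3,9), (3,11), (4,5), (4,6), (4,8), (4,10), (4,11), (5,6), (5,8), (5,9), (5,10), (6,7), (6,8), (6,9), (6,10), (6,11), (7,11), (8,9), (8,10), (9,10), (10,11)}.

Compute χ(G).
χ(G) = 5

Clique number ω(G) = 5 (lower bound: χ ≥ ω).
The clique on [5, 6, 8, 9, 10] has size 5, forcing χ ≥ 5, and the coloring below uses 5 colors, so χ(G) = 5.
A valid 5-coloring: color 1: [6]; color 2: [5, 11]; color 3: [2, 3, 10]; color 4: [4, 7, 9]; color 5: [8].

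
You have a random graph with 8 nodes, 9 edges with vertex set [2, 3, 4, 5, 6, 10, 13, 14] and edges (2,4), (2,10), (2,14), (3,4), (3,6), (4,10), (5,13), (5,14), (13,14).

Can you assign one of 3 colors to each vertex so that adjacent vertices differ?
A valid 3-coloring: color 1: [4, 6, 14]; color 2: [2, 3, 13]; color 3: [5, 10].
(χ(G) = 3 ≤ 3.)

Yes, G is 3-colorable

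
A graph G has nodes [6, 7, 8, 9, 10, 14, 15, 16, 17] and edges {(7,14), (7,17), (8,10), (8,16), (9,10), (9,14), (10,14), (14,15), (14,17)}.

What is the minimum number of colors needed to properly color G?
Clique number ω(G) = 3 (lower bound: χ ≥ ω).
The clique on [9, 10, 14] has size 3, forcing χ ≥ 3, and the coloring below uses 3 colors, so χ(G) = 3.
A valid 3-coloring: color 1: [6, 8, 14]; color 2: [7, 10, 15, 16]; color 3: [9, 17].

χ(G) = 3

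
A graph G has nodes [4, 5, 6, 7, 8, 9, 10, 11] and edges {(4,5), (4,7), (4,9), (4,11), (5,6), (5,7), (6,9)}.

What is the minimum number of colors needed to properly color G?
χ(G) = 3

Clique number ω(G) = 3 (lower bound: χ ≥ ω).
The clique on [4, 5, 7] has size 3, forcing χ ≥ 3, and the coloring below uses 3 colors, so χ(G) = 3.
A valid 3-coloring: color 1: [4, 6, 8, 10]; color 2: [5, 9, 11]; color 3: [7].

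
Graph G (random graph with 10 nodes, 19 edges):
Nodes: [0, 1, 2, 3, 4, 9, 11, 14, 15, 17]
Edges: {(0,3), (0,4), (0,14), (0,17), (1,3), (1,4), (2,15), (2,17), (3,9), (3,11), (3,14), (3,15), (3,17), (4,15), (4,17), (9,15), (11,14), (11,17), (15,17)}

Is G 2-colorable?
The clique on vertices [2, 15, 17] has size 3 > 2, so it alone needs 3 colors.

No, G is not 2-colorable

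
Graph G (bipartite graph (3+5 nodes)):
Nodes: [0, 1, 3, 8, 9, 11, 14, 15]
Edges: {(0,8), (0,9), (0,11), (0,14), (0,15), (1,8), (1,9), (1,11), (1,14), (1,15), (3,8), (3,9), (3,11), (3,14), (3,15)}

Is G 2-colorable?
Yes, G is 2-colorable

A valid 2-coloring: color 1: [0, 1, 3]; color 2: [8, 9, 11, 14, 15].
(χ(G) = 2 ≤ 2.)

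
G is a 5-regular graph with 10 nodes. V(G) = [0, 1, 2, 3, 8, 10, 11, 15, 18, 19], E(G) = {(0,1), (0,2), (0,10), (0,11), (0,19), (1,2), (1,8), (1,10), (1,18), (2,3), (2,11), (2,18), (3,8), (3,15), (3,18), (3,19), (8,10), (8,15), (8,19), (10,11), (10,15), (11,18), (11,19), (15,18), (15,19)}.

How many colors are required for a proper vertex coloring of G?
χ(G) = 4

Clique number ω(G) = 4 (lower bound: χ ≥ ω).
The clique on [3, 8, 15, 19] has size 4, forcing χ ≥ 4, and the coloring below uses 4 colors, so χ(G) = 4.
A valid 4-coloring: color 1: [2, 10, 19]; color 2: [0, 8, 18]; color 3: [1, 3, 11]; color 4: [15].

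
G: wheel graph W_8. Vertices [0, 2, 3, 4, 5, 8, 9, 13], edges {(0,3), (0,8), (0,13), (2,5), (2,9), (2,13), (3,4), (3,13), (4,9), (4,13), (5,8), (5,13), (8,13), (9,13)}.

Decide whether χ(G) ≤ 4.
Yes, G is 4-colorable

A valid 4-coloring: color 1: [13]; color 2: [3, 8, 9]; color 3: [0, 2, 4]; color 4: [5].
(χ(G) = 4 ≤ 4.)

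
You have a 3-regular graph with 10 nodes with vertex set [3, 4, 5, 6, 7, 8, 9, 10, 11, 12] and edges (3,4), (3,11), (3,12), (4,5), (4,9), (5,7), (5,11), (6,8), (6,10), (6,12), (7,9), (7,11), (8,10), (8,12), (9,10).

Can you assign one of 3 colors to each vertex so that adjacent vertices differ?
A valid 3-coloring: color 1: [6, 9, 11]; color 2: [3, 5, 8]; color 3: [4, 7, 10, 12].
(χ(G) = 3 ≤ 3.)

Yes, G is 3-colorable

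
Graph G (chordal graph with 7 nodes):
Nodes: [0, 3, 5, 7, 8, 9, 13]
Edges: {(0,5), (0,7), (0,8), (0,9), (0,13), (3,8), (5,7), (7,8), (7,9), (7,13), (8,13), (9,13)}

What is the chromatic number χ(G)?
χ(G) = 4

Clique number ω(G) = 4 (lower bound: χ ≥ ω).
The clique on [0, 7, 8, 13] has size 4, forcing χ ≥ 4, and the coloring below uses 4 colors, so χ(G) = 4.
A valid 4-coloring: color 1: [0, 3]; color 2: [7]; color 3: [5, 13]; color 4: [8, 9].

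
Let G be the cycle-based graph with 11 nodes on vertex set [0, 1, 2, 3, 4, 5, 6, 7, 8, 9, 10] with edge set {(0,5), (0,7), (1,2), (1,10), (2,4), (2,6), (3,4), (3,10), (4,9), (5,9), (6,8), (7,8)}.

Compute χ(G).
χ(G) = 3

Clique number ω(G) = 2 (lower bound: χ ≥ ω).
Odd cycle [10, 1, 2, 4, 3] needs 3 colors (χ ≥ 3).
The coloring below uses 3 colors, so χ(G) = 3.
A valid 3-coloring: color 1: [1, 4, 5, 6, 7]; color 2: [0, 2, 8, 9, 10]; color 3: [3].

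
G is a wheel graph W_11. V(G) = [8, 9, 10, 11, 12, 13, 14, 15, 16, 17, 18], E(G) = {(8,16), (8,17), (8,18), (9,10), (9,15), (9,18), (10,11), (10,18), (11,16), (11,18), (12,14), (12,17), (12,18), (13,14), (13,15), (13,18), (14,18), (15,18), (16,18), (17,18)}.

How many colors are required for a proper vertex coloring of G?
Clique number ω(G) = 3 (lower bound: χ ≥ ω).
The clique on [8, 16, 18] has size 3, forcing χ ≥ 3, and the coloring below uses 3 colors, so χ(G) = 3.
A valid 3-coloring: color 1: [18]; color 2: [8, 9, 11, 12, 13]; color 3: [10, 14, 15, 16, 17].

χ(G) = 3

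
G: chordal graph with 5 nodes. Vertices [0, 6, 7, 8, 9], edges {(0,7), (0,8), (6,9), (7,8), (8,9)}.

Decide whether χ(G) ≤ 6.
A valid 6-coloring: color 1: [6, 8]; color 2: [0, 9]; color 3: [7].
(χ(G) = 3 ≤ 6.)

Yes, G is 6-colorable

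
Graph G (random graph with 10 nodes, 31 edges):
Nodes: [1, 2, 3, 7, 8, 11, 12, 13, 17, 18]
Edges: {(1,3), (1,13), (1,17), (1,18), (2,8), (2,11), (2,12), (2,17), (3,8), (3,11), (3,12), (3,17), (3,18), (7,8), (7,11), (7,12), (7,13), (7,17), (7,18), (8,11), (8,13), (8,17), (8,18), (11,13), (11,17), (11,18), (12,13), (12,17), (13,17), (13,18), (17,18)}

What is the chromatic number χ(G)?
Clique number ω(G) = 6 (lower bound: χ ≥ ω).
The clique on [7, 8, 11, 13, 17, 18] has size 6, forcing χ ≥ 6, and the coloring below uses 6 colors, so χ(G) = 6.
A valid 6-coloring: color 1: [17]; color 2: [1, 11, 12]; color 3: [8]; color 4: [2, 18]; color 5: [3, 13]; color 6: [7].

χ(G) = 6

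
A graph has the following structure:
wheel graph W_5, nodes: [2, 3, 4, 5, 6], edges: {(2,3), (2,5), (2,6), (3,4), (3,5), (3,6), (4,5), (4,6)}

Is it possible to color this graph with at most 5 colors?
Yes, G is 5-colorable

A valid 5-coloring: color 1: [3]; color 2: [2, 4]; color 3: [5, 6].
(χ(G) = 3 ≤ 5.)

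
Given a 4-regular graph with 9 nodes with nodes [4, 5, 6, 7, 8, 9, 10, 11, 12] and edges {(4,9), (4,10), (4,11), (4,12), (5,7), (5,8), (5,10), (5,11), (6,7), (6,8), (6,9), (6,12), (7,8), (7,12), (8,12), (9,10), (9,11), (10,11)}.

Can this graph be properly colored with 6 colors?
Yes, G is 6-colorable

A valid 6-coloring: color 1: [8, 11]; color 2: [4, 5, 6]; color 3: [7, 10]; color 4: [9, 12].
(χ(G) = 4 ≤ 6.)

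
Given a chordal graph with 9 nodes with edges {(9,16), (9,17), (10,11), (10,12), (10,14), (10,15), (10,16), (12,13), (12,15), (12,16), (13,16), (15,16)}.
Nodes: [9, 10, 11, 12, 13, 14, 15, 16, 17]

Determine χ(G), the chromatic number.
Clique number ω(G) = 4 (lower bound: χ ≥ ω).
The clique on [10, 12, 15, 16] has size 4, forcing χ ≥ 4, and the coloring below uses 4 colors, so χ(G) = 4.
A valid 4-coloring: color 1: [9, 10, 13]; color 2: [11, 14, 16, 17]; color 3: [12]; color 4: [15].

χ(G) = 4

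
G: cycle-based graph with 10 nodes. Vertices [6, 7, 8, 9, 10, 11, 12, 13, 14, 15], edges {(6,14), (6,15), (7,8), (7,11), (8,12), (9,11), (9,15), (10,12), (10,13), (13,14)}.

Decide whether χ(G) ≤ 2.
Yes, G is 2-colorable

A valid 2-coloring: color 1: [6, 7, 9, 12, 13]; color 2: [8, 10, 11, 14, 15].
(χ(G) = 2 ≤ 2.)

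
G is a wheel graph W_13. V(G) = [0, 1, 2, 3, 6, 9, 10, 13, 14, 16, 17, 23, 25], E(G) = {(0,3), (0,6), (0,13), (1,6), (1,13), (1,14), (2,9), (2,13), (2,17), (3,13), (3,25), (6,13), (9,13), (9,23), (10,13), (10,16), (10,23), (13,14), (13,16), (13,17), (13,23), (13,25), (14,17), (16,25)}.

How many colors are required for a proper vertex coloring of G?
Clique number ω(G) = 3 (lower bound: χ ≥ ω).
The clique on [0, 3, 13] has size 3, forcing χ ≥ 3, and the coloring below uses 3 colors, so χ(G) = 3.
A valid 3-coloring: color 1: [13]; color 2: [2, 3, 6, 14, 16, 23]; color 3: [0, 1, 9, 10, 17, 25].

χ(G) = 3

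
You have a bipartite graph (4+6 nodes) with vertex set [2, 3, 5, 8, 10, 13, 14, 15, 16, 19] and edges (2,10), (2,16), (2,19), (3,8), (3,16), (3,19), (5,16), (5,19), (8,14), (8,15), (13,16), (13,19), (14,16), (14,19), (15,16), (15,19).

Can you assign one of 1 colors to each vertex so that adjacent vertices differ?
Edge (3,8) forces its endpoints to differ, so 1 color is not enough.

No, G is not 1-colorable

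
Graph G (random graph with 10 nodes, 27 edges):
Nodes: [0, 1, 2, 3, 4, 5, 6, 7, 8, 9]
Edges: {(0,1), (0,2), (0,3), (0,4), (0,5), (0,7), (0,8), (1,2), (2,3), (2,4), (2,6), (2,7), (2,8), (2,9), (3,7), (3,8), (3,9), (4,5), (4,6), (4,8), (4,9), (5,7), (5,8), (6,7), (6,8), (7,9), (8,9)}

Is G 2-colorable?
No, G is not 2-colorable

The clique on vertices [0, 2, 3, 8] has size 4 > 2, so it alone needs 4 colors.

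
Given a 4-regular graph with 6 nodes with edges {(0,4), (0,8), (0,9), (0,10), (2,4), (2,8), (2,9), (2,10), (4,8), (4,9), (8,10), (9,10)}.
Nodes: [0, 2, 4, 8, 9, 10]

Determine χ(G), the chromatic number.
χ(G) = 3

Clique number ω(G) = 3 (lower bound: χ ≥ ω).
The clique on [0, 8, 10] has size 3, forcing χ ≥ 3, and the coloring below uses 3 colors, so χ(G) = 3.
A valid 3-coloring: color 1: [0, 2]; color 2: [4, 10]; color 3: [8, 9].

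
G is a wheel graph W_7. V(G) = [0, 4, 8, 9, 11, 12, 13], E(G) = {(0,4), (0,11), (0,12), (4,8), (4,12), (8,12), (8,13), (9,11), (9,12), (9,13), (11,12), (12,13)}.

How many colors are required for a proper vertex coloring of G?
Clique number ω(G) = 3 (lower bound: χ ≥ ω).
The clique on [0, 11, 12] has size 3, forcing χ ≥ 3, and the coloring below uses 3 colors, so χ(G) = 3.
A valid 3-coloring: color 1: [12]; color 2: [0, 8, 9]; color 3: [4, 11, 13].

χ(G) = 3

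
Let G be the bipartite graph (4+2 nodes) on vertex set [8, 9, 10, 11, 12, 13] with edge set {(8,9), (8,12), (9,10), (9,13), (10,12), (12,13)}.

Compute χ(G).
χ(G) = 2

Clique number ω(G) = 2 (lower bound: χ ≥ ω).
The graph is bipartite (no odd cycle), so 2 colors suffice: χ(G) = 2.
A valid 2-coloring: color 1: [9, 11, 12]; color 2: [8, 10, 13].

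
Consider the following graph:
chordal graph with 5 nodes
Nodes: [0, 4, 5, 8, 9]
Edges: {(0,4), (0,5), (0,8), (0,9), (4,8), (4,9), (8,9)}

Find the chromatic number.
Clique number ω(G) = 4 (lower bound: χ ≥ ω).
The clique on [0, 4, 8, 9] has size 4, forcing χ ≥ 4, and the coloring below uses 4 colors, so χ(G) = 4.
A valid 4-coloring: color 1: [0]; color 2: [5, 8]; color 3: [4]; color 4: [9].

χ(G) = 4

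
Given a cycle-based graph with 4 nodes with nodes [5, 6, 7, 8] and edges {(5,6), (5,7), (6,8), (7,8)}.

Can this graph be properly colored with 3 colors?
Yes, G is 3-colorable

A valid 3-coloring: color 1: [5, 8]; color 2: [6, 7].
(χ(G) = 2 ≤ 3.)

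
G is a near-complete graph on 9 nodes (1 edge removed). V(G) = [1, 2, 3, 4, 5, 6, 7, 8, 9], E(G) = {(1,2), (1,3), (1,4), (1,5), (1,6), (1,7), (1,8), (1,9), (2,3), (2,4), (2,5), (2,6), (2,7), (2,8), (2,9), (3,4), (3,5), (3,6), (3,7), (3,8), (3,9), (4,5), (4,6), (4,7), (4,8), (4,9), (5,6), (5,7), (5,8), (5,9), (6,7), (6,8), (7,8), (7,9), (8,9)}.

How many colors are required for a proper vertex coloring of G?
Clique number ω(G) = 8 (lower bound: χ ≥ ω).
The clique on [1, 2, 3, 4, 5, 7, 8, 9] has size 8, forcing χ ≥ 8, and the coloring below uses 8 colors, so χ(G) = 8.
A valid 8-coloring: color 1: [3]; color 2: [7]; color 3: [8]; color 4: [4]; color 5: [5]; color 6: [2]; color 7: [1]; color 8: [6, 9].

χ(G) = 8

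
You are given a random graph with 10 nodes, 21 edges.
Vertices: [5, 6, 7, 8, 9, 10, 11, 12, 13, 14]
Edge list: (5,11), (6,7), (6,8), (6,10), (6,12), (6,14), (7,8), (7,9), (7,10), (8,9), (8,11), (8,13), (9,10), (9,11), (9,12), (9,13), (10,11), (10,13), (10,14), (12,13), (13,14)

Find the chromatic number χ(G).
χ(G) = 4

Clique number ω(G) = 3 (lower bound: χ ≥ ω).
Odd cycle [6, 14, 13, 9, 7] needs 3 colors (χ ≥ 3).
Vertex 10 is adjacent to every vertex of [6, 7, 9, 13, 14], which already need 3 colors among themselves, so 10 needs a new color (χ ≥ 4).
The coloring below uses 4 colors, so χ(G) = 4.
A valid 4-coloring: color 1: [5, 9, 14]; color 2: [8, 10, 12]; color 3: [7, 11, 13]; color 4: [6].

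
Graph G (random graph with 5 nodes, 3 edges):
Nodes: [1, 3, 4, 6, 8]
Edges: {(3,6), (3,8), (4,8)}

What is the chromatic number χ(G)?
Clique number ω(G) = 2 (lower bound: χ ≥ ω).
The graph is bipartite (no odd cycle), so 2 colors suffice: χ(G) = 2.
A valid 2-coloring: color 1: [1, 3, 4]; color 2: [6, 8].

χ(G) = 2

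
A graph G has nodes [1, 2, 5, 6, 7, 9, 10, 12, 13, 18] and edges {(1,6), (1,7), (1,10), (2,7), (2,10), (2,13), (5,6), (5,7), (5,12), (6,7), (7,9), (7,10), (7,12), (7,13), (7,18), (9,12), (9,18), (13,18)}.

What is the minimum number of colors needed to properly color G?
Clique number ω(G) = 3 (lower bound: χ ≥ ω).
Odd cycle [5, 6, 1, 10, 2, 13, 18, 9, 12] needs 3 colors (χ ≥ 3).
Vertex 7 is adjacent to every vertex of [1, 2, 5, 6, 9, 10, 12, 13, 18], which already need 3 colors among themselves, so 7 needs a new color (χ ≥ 4).
The coloring below uses 4 colors, so χ(G) = 4.
A valid 4-coloring: color 1: [7]; color 2: [1, 2, 5, 9]; color 3: [6, 10, 12, 13]; color 4: [18].

χ(G) = 4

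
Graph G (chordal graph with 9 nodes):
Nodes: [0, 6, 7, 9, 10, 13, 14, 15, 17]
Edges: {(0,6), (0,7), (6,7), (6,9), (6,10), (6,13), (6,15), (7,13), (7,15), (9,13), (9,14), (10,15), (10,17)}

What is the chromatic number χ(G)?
χ(G) = 3

Clique number ω(G) = 3 (lower bound: χ ≥ ω).
The clique on [6, 9, 13] has size 3, forcing χ ≥ 3, and the coloring below uses 3 colors, so χ(G) = 3.
A valid 3-coloring: color 1: [6, 14, 17]; color 2: [7, 9, 10]; color 3: [0, 13, 15].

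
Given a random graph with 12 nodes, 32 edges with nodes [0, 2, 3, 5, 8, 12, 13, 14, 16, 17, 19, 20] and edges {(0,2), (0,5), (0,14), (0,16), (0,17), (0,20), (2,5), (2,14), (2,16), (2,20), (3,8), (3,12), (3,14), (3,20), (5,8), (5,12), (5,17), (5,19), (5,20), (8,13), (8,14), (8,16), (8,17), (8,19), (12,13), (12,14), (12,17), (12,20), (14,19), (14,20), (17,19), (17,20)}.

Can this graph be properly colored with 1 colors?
The clique on vertices [3, 12, 14, 20] has size 4 > 1, so it alone needs 4 colors.

No, G is not 1-colorable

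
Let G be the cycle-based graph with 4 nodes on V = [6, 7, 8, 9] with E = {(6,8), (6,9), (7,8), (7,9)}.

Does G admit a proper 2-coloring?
Yes, G is 2-colorable

A valid 2-coloring: color 1: [8, 9]; color 2: [6, 7].
(χ(G) = 2 ≤ 2.)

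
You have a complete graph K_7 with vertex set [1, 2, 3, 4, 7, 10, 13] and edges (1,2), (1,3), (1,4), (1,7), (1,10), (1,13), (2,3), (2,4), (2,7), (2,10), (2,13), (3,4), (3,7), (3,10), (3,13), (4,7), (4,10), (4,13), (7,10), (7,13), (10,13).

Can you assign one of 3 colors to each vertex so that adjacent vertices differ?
The clique on vertices [1, 2, 3, 4, 7, 10, 13] has size 7 > 3, so it alone needs 7 colors.

No, G is not 3-colorable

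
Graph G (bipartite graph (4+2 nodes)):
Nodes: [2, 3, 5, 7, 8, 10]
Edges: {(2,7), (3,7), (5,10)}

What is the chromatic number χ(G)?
Clique number ω(G) = 2 (lower bound: χ ≥ ω).
The graph is bipartite (no odd cycle), so 2 colors suffice: χ(G) = 2.
A valid 2-coloring: color 1: [5, 7, 8]; color 2: [2, 3, 10].

χ(G) = 2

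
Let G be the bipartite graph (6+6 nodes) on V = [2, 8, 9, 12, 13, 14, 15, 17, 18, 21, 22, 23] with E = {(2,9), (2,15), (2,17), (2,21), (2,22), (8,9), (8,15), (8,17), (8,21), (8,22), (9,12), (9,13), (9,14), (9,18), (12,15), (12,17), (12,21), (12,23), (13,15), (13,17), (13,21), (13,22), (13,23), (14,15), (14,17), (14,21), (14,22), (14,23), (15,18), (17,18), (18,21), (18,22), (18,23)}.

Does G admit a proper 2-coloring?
Yes, G is 2-colorable

A valid 2-coloring: color 1: [9, 15, 17, 21, 22, 23]; color 2: [2, 8, 12, 13, 14, 18].
(χ(G) = 2 ≤ 2.)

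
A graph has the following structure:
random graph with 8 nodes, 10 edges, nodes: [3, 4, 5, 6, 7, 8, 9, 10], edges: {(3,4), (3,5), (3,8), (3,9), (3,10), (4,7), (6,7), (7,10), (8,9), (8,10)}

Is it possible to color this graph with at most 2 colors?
The clique on vertices [3, 8, 9] has size 3 > 2, so it alone needs 3 colors.

No, G is not 2-colorable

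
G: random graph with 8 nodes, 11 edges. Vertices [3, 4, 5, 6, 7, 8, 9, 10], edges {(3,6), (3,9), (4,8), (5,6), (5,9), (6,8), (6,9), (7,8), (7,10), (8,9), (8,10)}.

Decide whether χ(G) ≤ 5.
A valid 5-coloring: color 1: [3, 5, 8]; color 2: [4, 6, 10]; color 3: [7, 9].
(χ(G) = 3 ≤ 5.)

Yes, G is 5-colorable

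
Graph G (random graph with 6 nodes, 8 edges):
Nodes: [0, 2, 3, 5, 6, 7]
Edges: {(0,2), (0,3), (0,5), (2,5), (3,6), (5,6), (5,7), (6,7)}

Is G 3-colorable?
A valid 3-coloring: color 1: [3, 5]; color 2: [0, 6]; color 3: [2, 7].
(χ(G) = 3 ≤ 3.)

Yes, G is 3-colorable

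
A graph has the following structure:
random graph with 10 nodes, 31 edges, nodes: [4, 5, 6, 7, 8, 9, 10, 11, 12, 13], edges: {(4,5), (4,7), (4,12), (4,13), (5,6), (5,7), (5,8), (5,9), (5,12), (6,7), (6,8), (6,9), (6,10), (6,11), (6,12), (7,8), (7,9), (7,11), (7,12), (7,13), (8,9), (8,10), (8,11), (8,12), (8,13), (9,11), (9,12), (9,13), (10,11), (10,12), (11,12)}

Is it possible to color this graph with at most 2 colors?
No, G is not 2-colorable

The clique on vertices [6, 7, 8, 9, 11, 12] has size 6 > 2, so it alone needs 6 colors.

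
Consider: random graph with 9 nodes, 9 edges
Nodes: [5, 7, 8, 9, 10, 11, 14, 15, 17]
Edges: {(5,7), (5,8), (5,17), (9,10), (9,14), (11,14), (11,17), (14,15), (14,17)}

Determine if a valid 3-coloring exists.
A valid 3-coloring: color 1: [5, 10, 14]; color 2: [7, 8, 9, 15, 17]; color 3: [11].
(χ(G) = 3 ≤ 3.)

Yes, G is 3-colorable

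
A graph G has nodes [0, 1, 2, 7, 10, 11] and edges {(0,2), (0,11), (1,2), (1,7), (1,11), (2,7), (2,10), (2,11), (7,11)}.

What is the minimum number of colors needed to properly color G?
Clique number ω(G) = 4 (lower bound: χ ≥ ω).
The clique on [1, 2, 7, 11] has size 4, forcing χ ≥ 4, and the coloring below uses 4 colors, so χ(G) = 4.
A valid 4-coloring: color 1: [2]; color 2: [10, 11]; color 3: [0, 7]; color 4: [1].

χ(G) = 4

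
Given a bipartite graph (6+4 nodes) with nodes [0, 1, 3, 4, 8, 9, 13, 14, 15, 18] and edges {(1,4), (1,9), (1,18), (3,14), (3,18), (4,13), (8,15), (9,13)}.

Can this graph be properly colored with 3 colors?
A valid 3-coloring: color 1: [0, 1, 3, 13, 15]; color 2: [4, 8, 9, 14, 18].
(χ(G) = 2 ≤ 3.)

Yes, G is 3-colorable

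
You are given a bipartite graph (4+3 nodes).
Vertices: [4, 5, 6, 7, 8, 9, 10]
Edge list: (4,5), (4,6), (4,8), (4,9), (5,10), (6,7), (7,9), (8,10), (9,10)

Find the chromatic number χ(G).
χ(G) = 2

Clique number ω(G) = 2 (lower bound: χ ≥ ω).
The graph is bipartite (no odd cycle), so 2 colors suffice: χ(G) = 2.
A valid 2-coloring: color 1: [4, 7, 10]; color 2: [5, 6, 8, 9].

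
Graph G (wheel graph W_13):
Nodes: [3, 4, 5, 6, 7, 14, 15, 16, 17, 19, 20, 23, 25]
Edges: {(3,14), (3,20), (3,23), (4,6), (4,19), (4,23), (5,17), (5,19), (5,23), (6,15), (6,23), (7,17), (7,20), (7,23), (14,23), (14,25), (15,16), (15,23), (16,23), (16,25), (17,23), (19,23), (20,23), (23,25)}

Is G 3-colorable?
Yes, G is 3-colorable

A valid 3-coloring: color 1: [23]; color 2: [6, 14, 16, 17, 19, 20]; color 3: [3, 4, 5, 7, 15, 25].
(χ(G) = 3 ≤ 3.)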